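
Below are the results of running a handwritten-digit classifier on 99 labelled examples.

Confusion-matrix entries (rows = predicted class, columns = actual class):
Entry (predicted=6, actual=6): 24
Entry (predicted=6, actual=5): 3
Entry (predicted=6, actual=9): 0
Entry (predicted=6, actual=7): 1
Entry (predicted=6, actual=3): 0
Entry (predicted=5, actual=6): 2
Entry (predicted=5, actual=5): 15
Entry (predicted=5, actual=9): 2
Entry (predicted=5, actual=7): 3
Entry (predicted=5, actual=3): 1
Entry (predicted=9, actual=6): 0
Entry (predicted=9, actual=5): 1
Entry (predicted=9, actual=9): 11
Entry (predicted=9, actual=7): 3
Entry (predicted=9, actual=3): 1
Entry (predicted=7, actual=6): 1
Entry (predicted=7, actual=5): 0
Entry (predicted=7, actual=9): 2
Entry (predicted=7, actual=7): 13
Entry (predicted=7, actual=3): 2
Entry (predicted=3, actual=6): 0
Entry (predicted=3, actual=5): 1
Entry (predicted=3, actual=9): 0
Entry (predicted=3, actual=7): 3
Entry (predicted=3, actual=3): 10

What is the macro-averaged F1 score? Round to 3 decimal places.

Per-class F1 score (2·TP/(2·TP+FP+FN)):
  6: TP=24, FP=3+0+1+0=4, FN=2+0+1+0=3 → 48/55 = 0.8727
  5: TP=15, FP=2+2+3+1=8, FN=3+1+0+1=5 → 30/43 = 0.6977
  9: TP=11, FP=0+1+3+1=5, FN=0+2+2+0=4 → 22/31 = 0.7097
  7: TP=13, FP=1+0+2+2=5, FN=1+3+3+3=10 → 26/41 = 0.6341
  3: TP=10, FP=0+1+0+3=4, FN=0+1+1+2=4 → 20/28 = 0.7143
Macro-F1 score = mean = (0.8727 + 0.6977 + 0.7097 + 0.6341 + 0.7143) / 5 = 0.726

0.726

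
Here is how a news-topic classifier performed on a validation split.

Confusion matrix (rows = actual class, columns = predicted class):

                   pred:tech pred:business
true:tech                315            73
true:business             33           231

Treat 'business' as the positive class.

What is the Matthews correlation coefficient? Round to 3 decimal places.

MCC = (TP·TN − FP·FN) / √((TP+FP)(TP+FN)(TN+FP)(TN+FN))
Numerator = 231·315 − 73·33 = 70356
Denominator = √(304·264·388·348) = √10836486144 = 104098.4445
MCC = 70356 / 104098.4445 = 0.676

0.676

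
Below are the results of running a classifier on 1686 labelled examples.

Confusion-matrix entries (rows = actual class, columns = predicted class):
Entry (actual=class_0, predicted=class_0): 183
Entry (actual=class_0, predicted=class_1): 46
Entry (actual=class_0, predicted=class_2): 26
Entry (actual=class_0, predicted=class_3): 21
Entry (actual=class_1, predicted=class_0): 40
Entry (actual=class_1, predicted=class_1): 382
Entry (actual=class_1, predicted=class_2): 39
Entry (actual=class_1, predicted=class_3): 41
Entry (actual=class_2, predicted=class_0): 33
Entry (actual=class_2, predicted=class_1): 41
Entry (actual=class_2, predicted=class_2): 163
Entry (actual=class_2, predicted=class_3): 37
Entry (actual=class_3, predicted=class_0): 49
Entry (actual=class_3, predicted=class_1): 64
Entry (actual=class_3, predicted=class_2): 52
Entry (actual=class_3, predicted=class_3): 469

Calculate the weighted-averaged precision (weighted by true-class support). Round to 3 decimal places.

0.717

Per-class precision (TP/(TP+FP)):
  class_0: TP=183, FP=40+33+49=122 → 183/305 = 0.6000
  class_1: TP=382, FP=46+41+64=151 → 382/533 = 0.7167
  class_2: TP=163, FP=26+39+52=117 → 163/280 = 0.5821
  class_3: TP=469, FP=21+41+37=99 → 469/568 = 0.8257
Weighted-precision = Σ (supportᵢ/N)·precisionᵢ with N=1686: (276/1686)·0.6000 + (502/1686)·0.7167 + (274/1686)·0.5821 + (634/1686)·0.8257 = 0.717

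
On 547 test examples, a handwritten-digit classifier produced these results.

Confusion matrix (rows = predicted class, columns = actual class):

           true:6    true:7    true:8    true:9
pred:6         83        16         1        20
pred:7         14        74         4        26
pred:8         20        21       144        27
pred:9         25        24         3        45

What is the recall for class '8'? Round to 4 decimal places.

0.9474

Treat '8' as positive and all other classes as negative.
recall = TP/(TP+FN).
8: TP=144, FN=1+4+3=8 → 144/152 = 0.94737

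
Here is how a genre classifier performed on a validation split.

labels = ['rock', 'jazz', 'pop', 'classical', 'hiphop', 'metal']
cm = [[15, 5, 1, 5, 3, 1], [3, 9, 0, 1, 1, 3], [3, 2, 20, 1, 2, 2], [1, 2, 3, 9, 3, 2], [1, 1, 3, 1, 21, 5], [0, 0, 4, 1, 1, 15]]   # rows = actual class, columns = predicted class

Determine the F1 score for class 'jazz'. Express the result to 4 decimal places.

0.5000

F1 score = 2·TP/(2·TP+FP+FN).
jazz: TP=9, FP=5+2+2+1+0=10, FN=3+0+1+1+3=8 → 18/36 = 0.50000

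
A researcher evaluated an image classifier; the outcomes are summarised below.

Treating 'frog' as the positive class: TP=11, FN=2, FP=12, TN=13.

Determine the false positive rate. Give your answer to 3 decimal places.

FPR = FP/(FP+TN) = 12/(12+13) = 0.480

0.480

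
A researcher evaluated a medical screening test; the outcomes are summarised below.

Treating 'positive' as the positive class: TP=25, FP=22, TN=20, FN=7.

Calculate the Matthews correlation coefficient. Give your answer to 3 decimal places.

MCC = (TP·TN − FP·FN) / √((TP+FP)(TP+FN)(TN+FP)(TN+FN))
Numerator = 25·20 − 22·7 = 346
Denominator = √(47·32·42·27) = √1705536 = 1305.9617
MCC = 346 / 1305.9617 = 0.265

0.265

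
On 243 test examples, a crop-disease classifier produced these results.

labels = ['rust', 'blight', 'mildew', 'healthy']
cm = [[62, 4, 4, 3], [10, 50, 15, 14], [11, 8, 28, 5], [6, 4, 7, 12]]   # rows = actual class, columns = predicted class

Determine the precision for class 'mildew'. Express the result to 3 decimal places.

Treat 'mildew' as positive and all other classes as negative.
precision = TP/(TP+FP).
mildew: TP=28, FP=4+15+7=26 → 28/54 = 0.5185

0.519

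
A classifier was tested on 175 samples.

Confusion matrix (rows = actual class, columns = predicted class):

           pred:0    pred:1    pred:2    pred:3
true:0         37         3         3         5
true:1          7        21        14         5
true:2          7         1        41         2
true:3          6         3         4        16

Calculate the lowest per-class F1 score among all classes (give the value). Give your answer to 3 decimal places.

Per-class F1 score (2·TP/(2·TP+FP+FN)):
  0: TP=37, FP=7+7+6=20, FN=3+3+5=11 → 74/105 = 0.7048
  1: TP=21, FP=3+1+3=7, FN=7+14+5=26 → 42/75 = 0.5600
  2: TP=41, FP=3+14+4=21, FN=7+1+2=10 → 82/113 = 0.7257
  3: TP=16, FP=5+5+2=12, FN=6+3+4=13 → 32/57 = 0.5614
Lowest is class '1' with F1 score = 0.560.

0.560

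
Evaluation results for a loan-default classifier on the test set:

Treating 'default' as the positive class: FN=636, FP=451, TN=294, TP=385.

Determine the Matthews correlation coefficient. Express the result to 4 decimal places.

-0.2258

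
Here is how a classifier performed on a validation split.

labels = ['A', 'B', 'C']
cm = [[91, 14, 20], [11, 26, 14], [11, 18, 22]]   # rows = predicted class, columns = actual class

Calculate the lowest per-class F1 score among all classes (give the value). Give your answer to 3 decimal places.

Per-class F1 score (2·TP/(2·TP+FP+FN)):
  A: TP=91, FP=14+20=34, FN=11+11=22 → 182/238 = 0.7647
  B: TP=26, FP=11+14=25, FN=14+18=32 → 52/109 = 0.4771
  C: TP=22, FP=11+18=29, FN=20+14=34 → 44/107 = 0.4112
Lowest is class 'C' with F1 score = 0.411.

0.411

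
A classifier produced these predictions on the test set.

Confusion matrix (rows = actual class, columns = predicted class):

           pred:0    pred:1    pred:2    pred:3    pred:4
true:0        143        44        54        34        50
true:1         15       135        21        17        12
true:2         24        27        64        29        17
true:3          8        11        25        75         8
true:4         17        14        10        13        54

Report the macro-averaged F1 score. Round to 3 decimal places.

Per-class F1 score (2·TP/(2·TP+FP+FN)):
  0: TP=143, FP=15+24+8+17=64, FN=44+54+34+50=182 → 286/532 = 0.5376
  1: TP=135, FP=44+27+11+14=96, FN=15+21+17+12=65 → 270/431 = 0.6265
  2: TP=64, FP=54+21+25+10=110, FN=24+27+29+17=97 → 128/335 = 0.3821
  3: TP=75, FP=34+17+29+13=93, FN=8+11+25+8=52 → 150/295 = 0.5085
  4: TP=54, FP=50+12+17+8=87, FN=17+14+10+13=54 → 108/249 = 0.4337
Macro-F1 score = mean = (0.5376 + 0.6265 + 0.3821 + 0.5085 + 0.4337) / 5 = 0.498

0.498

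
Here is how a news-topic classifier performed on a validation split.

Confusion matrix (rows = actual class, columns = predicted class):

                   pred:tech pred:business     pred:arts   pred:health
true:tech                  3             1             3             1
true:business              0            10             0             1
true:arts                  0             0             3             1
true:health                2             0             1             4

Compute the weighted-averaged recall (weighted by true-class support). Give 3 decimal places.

Per-class recall (TP/(TP+FN)):
  tech: TP=3, FN=1+3+1=5 → 3/8 = 0.3750
  business: TP=10, FN=0+0+1=1 → 10/11 = 0.9091
  arts: TP=3, FN=0+0+1=1 → 3/4 = 0.7500
  health: TP=4, FN=2+0+1=3 → 4/7 = 0.5714
Weighted-recall = Σ (supportᵢ/N)·recallᵢ with N=30: (8/30)·0.3750 + (11/30)·0.9091 + (4/30)·0.7500 + (7/30)·0.5714 = 0.667

0.667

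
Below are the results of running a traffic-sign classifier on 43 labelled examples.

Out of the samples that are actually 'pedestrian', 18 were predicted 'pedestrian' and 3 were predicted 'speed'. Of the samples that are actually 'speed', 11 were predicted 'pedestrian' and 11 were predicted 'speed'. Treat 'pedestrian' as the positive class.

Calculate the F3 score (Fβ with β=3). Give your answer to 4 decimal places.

Fβ = (1+β²)·TP / ((1+β²)·TP + β²·FN + FP), with β²=9
= 10·18 / (10·18 + 9·3 + 11) = 0.8257

0.8257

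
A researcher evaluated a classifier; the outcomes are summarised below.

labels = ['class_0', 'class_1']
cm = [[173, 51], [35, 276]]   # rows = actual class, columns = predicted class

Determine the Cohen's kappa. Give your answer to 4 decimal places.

0.6664

Observed agreement pₒ = trace/N = 449/535 = 0.83925
Expected agreement pₑ = Σ (rowᵢ·colᵢ)/N² = (224·208 + 311·327)/535² = 0.51809
κ = (pₒ − pₑ)/(1 − pₑ) = (0.83925 − 0.51809)/(1 − 0.51809) = 0.6664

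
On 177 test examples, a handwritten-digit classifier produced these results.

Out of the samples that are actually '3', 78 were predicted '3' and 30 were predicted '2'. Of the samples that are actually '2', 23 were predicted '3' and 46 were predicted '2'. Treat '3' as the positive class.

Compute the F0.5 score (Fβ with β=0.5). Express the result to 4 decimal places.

0.7617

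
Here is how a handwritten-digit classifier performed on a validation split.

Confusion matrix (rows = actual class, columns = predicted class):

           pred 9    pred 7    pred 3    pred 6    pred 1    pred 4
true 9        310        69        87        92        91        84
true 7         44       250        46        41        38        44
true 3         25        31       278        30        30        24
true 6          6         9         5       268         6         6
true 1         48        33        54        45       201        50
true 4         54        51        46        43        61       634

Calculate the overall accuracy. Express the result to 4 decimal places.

0.6002

Accuracy = trace / total = (310+250+278+268+201+634=1941) / 3234 = 1941/3234 = 0.6002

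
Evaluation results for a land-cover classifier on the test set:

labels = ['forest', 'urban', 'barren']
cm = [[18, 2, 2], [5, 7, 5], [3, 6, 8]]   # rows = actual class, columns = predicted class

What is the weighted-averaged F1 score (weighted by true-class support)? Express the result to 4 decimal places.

Per-class F1 score (2·TP/(2·TP+FP+FN)):
  forest: TP=18, FP=5+3=8, FN=2+2=4 → 36/48 = 0.75000
  urban: TP=7, FP=2+6=8, FN=5+5=10 → 14/32 = 0.43750
  barren: TP=8, FP=2+5=7, FN=3+6=9 → 16/32 = 0.50000
Weighted-F1 score = Σ (supportᵢ/N)·F1 scoreᵢ with N=56: (22/56)·0.75000 + (17/56)·0.43750 + (17/56)·0.50000 = 0.5792

0.5792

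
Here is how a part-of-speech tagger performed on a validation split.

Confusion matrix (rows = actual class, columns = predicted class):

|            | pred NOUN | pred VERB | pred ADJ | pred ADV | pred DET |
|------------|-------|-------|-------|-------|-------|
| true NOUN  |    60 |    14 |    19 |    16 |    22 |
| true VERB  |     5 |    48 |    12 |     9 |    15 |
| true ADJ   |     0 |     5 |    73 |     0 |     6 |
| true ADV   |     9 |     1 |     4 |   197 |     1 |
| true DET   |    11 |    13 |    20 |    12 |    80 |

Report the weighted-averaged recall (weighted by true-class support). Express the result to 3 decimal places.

Per-class recall (TP/(TP+FN)):
  NOUN: TP=60, FN=14+19+16+22=71 → 60/131 = 0.4580
  VERB: TP=48, FN=5+12+9+15=41 → 48/89 = 0.5393
  ADJ: TP=73, FN=0+5+0+6=11 → 73/84 = 0.8690
  ADV: TP=197, FN=9+1+4+1=15 → 197/212 = 0.9292
  DET: TP=80, FN=11+13+20+12=56 → 80/136 = 0.5882
Weighted-recall = Σ (supportᵢ/N)·recallᵢ with N=652: (131/652)·0.4580 + (89/652)·0.5393 + (84/652)·0.8690 + (212/652)·0.9292 + (136/652)·0.5882 = 0.702

0.702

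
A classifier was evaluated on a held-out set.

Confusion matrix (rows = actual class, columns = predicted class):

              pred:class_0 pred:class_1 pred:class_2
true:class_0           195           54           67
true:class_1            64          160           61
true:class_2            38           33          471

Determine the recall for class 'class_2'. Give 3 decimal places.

0.869

Take TP from the diagonal, FP from the rest of the 'class_2' prediction marginal, FN from the rest of the 'class_2' actual marginal.
recall = TP/(TP+FN).
class_2: TP=471, FN=38+33=71 → 471/542 = 0.8690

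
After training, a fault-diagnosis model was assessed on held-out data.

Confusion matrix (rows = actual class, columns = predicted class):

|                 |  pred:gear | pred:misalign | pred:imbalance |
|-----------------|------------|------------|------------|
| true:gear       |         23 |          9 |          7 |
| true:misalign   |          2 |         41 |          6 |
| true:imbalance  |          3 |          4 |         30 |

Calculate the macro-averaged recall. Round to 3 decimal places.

0.746

Per-class recall (TP/(TP+FN)):
  gear: TP=23, FN=9+7=16 → 23/39 = 0.5897
  misalign: TP=41, FN=2+6=8 → 41/49 = 0.8367
  imbalance: TP=30, FN=3+4=7 → 30/37 = 0.8108
Macro-recall = mean = (0.5897 + 0.8367 + 0.8108) / 3 = 0.746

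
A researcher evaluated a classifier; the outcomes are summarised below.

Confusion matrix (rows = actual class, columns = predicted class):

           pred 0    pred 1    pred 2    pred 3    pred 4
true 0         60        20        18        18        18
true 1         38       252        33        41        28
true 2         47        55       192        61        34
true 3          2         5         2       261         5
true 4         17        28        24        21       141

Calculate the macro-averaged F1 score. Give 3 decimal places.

0.609

Per-class F1 score (2·TP/(2·TP+FP+FN)):
  0: TP=60, FP=38+47+2+17=104, FN=20+18+18+18=74 → 120/298 = 0.4027
  1: TP=252, FP=20+55+5+28=108, FN=38+33+41+28=140 → 504/752 = 0.6702
  2: TP=192, FP=18+33+2+24=77, FN=47+55+61+34=197 → 384/658 = 0.5836
  3: TP=261, FP=18+41+61+21=141, FN=2+5+2+5=14 → 522/677 = 0.7710
  4: TP=141, FP=18+28+34+5=85, FN=17+28+24+21=90 → 282/457 = 0.6171
Macro-F1 score = mean = (0.4027 + 0.6702 + 0.5836 + 0.7710 + 0.6171) / 5 = 0.609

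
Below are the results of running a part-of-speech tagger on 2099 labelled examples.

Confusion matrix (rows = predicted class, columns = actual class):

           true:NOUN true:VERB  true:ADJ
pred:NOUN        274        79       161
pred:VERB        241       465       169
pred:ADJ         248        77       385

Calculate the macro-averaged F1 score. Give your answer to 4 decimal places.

0.5304

Per-class F1 score (2·TP/(2·TP+FP+FN)):
  NOUN: TP=274, FP=79+161=240, FN=241+248=489 → 548/1277 = 0.42913
  VERB: TP=465, FP=241+169=410, FN=79+77=156 → 930/1496 = 0.62166
  ADJ: TP=385, FP=248+77=325, FN=161+169=330 → 770/1425 = 0.54035
Macro-F1 score = mean = (0.42913 + 0.62166 + 0.54035) / 3 = 0.5304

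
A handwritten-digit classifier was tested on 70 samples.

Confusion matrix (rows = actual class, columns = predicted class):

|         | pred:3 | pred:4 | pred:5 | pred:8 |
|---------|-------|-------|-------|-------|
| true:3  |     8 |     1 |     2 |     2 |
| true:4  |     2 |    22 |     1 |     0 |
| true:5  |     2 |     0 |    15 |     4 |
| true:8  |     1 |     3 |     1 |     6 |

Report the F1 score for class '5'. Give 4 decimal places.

0.7500

F1 score = 2·TP/(2·TP+FP+FN).
5: TP=15, FP=2+1+1=4, FN=2+0+4=6 → 30/40 = 0.75000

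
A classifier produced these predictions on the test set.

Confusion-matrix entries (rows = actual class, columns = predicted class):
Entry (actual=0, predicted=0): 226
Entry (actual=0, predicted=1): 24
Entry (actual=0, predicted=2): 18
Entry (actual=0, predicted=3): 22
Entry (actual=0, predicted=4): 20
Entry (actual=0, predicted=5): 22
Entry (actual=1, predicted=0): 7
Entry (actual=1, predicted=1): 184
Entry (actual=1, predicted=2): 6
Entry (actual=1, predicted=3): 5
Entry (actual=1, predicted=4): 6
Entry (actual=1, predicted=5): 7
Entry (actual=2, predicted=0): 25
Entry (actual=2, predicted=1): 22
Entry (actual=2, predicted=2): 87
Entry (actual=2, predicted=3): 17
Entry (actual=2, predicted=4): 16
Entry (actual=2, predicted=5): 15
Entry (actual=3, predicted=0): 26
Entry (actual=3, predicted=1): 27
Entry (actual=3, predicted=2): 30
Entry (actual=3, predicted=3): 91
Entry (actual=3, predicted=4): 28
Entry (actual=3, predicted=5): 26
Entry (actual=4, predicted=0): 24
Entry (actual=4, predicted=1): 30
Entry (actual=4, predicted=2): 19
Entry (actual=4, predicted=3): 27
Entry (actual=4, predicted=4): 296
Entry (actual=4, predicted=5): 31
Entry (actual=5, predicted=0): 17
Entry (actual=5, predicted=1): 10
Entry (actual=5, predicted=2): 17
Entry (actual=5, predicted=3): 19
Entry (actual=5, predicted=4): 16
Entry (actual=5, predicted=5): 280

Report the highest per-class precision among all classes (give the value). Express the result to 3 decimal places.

0.775

Per-class precision (TP/(TP+FP)):
  0: TP=226, FP=7+25+26+24+17=99 → 226/325 = 0.6954
  1: TP=184, FP=24+22+27+30+10=113 → 184/297 = 0.6195
  2: TP=87, FP=18+6+30+19+17=90 → 87/177 = 0.4915
  3: TP=91, FP=22+5+17+27+19=90 → 91/181 = 0.5028
  4: TP=296, FP=20+6+16+28+16=86 → 296/382 = 0.7749
  5: TP=280, FP=22+7+15+26+31=101 → 280/381 = 0.7349
Highest is class '4' with precision = 0.775.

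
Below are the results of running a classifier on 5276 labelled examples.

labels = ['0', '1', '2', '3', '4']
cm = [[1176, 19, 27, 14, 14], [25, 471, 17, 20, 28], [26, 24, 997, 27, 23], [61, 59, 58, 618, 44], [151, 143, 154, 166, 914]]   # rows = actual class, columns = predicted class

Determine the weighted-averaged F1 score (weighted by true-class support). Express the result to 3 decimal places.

0.786

Per-class F1 score (2·TP/(2·TP+FP+FN)):
  0: TP=1176, FP=25+26+61+151=263, FN=19+27+14+14=74 → 2352/2689 = 0.8747
  1: TP=471, FP=19+24+59+143=245, FN=25+17+20+28=90 → 942/1277 = 0.7377
  2: TP=997, FP=27+17+58+154=256, FN=26+24+27+23=100 → 1994/2350 = 0.8485
  3: TP=618, FP=14+20+27+166=227, FN=61+59+58+44=222 → 1236/1685 = 0.7335
  4: TP=914, FP=14+28+23+44=109, FN=151+143+154+166=614 → 1828/2551 = 0.7166
Weighted-F1 score = Σ (supportᵢ/N)·F1 scoreᵢ with N=5276: (1250/5276)·0.8747 + (561/5276)·0.7377 + (1097/5276)·0.8485 + (840/5276)·0.7335 + (1528/5276)·0.7166 = 0.786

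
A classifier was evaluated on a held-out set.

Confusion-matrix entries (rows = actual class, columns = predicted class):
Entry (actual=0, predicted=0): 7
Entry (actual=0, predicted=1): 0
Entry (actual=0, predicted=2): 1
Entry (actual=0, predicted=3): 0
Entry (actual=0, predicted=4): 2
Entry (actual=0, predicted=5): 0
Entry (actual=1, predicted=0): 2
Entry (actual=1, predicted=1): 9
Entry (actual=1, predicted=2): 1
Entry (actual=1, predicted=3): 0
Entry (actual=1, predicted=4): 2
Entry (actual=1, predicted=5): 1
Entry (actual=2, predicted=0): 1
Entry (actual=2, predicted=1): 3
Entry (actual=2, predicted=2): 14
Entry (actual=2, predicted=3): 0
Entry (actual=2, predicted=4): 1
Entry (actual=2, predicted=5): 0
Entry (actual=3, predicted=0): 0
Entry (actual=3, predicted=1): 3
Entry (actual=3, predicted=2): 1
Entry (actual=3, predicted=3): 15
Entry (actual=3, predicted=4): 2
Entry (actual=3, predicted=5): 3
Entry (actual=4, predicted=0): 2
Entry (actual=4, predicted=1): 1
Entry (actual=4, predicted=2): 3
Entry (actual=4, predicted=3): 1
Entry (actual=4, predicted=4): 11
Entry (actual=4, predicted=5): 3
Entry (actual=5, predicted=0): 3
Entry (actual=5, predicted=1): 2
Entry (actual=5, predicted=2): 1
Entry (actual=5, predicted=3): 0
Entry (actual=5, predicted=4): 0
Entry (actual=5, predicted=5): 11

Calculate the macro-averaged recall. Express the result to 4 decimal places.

0.6388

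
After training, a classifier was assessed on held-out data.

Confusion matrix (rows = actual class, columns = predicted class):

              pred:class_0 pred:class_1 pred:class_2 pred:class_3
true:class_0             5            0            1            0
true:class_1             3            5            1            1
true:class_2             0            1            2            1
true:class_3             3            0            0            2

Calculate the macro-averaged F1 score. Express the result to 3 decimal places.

Per-class F1 score (2·TP/(2·TP+FP+FN)):
  class_0: TP=5, FP=3+0+3=6, FN=0+1+0=1 → 10/17 = 0.5882
  class_1: TP=5, FP=0+1+0=1, FN=3+1+1=5 → 10/16 = 0.6250
  class_2: TP=2, FP=1+1+0=2, FN=0+1+1=2 → 4/8 = 0.5000
  class_3: TP=2, FP=0+1+1=2, FN=3+0+0=3 → 4/9 = 0.4444
Macro-F1 score = mean = (0.5882 + 0.6250 + 0.5000 + 0.4444) / 4 = 0.539

0.539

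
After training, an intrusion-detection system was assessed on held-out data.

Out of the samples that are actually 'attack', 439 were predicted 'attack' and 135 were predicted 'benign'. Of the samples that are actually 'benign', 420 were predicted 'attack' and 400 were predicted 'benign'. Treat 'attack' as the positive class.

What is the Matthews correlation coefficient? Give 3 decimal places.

0.256

MCC = (TP·TN − FP·FN) / √((TP+FP)(TP+FN)(TN+FP)(TN+FN))
Numerator = 439·400 − 420·135 = 118900
Denominator = √(859·574·820·535) = √216308054200 = 465089.2970
MCC = 118900 / 465089.2970 = 0.256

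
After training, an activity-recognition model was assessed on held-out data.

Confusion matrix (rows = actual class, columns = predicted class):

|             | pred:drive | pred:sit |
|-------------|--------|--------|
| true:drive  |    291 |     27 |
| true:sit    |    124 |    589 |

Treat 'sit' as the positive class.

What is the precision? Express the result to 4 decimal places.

Precision = TP/(TP+FP) = 589/(589+27) = 589/616 = 0.9562

0.9562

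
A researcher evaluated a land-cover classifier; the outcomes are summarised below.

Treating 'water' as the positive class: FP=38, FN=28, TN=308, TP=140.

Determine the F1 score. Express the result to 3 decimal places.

0.809

Precision = TP/(TP+FP) = 140/178 = 0.7865
Recall = TP/(TP+FN) = 140/168 = 0.8333
F1 = 2·TP/(2·TP+FP+FN) = 280/346 = 0.809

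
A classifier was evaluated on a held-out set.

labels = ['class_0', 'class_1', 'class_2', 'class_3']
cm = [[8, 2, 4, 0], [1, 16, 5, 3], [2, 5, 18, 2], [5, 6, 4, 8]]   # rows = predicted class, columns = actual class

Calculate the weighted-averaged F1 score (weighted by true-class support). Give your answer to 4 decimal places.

0.5701

Per-class F1 score (2·TP/(2·TP+FP+FN)):
  class_0: TP=8, FP=2+4+0=6, FN=1+2+5=8 → 16/30 = 0.53333
  class_1: TP=16, FP=1+5+3=9, FN=2+5+6=13 → 32/54 = 0.59259
  class_2: TP=18, FP=2+5+2=9, FN=4+5+4=13 → 36/58 = 0.62069
  class_3: TP=8, FP=5+6+4=15, FN=0+3+2=5 → 16/36 = 0.44444
Weighted-F1 score = Σ (supportᵢ/N)·F1 scoreᵢ with N=89: (16/89)·0.53333 + (29/89)·0.59259 + (31/89)·0.62069 + (13/89)·0.44444 = 0.5701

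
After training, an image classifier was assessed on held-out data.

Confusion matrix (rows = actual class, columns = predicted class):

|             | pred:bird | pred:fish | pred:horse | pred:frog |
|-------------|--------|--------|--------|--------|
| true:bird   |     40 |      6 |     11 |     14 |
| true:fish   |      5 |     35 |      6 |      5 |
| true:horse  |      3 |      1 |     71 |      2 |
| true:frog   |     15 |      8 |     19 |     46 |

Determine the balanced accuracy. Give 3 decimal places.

0.674

Balanced accuracy = mean of per-class recall.
  bird: recall = 40/71 = 0.5634
  fish: recall = 35/51 = 0.6863
  horse: recall = 71/77 = 0.9221
  frog: recall = 46/88 = 0.5227
Mean = (0.5634 + 0.6863 + 0.9221 + 0.5227) / 4 = 0.674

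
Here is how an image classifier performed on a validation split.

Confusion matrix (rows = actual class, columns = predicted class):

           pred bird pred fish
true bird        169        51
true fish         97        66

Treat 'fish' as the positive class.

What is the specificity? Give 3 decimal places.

0.768

Specificity = TN/(TN+FP) = 169/(169+51) = 0.768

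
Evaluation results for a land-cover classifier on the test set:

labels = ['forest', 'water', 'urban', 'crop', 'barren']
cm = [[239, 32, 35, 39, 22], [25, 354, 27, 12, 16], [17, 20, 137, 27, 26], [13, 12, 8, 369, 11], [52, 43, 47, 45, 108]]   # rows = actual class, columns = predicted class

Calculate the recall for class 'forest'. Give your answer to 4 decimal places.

0.6512

Take TP from the diagonal, FP from the rest of the 'forest' prediction marginal, FN from the rest of the 'forest' actual marginal.
recall = TP/(TP+FN).
forest: TP=239, FN=32+35+39+22=128 → 239/367 = 0.65123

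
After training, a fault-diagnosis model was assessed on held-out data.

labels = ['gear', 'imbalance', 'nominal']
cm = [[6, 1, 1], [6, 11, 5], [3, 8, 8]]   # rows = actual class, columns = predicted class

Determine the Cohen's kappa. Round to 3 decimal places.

Observed agreement pₒ = trace/N = 25/49 = 0.5102
Expected agreement pₑ = Σ (rowᵢ·colᵢ)/N² = (8·15 + 22·20 + 19·14)/49² = 0.3440
κ = (pₒ − pₑ)/(1 − pₑ) = (0.5102 − 0.3440)/(1 − 0.3440) = 0.253

0.253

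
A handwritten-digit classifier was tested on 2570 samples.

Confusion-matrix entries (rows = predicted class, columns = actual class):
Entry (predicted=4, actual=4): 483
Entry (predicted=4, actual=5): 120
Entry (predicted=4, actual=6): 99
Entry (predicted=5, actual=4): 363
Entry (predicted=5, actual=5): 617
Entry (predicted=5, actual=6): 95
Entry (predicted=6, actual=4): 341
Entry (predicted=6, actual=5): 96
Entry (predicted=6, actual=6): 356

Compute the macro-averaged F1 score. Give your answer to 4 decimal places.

Per-class F1 score (2·TP/(2·TP+FP+FN)):
  4: TP=483, FP=120+99=219, FN=363+341=704 → 966/1889 = 0.51138
  5: TP=617, FP=363+95=458, FN=120+96=216 → 1234/1908 = 0.64675
  6: TP=356, FP=341+96=437, FN=99+95=194 → 712/1343 = 0.53016
Macro-F1 score = mean = (0.51138 + 0.64675 + 0.53016) / 3 = 0.5628

0.5628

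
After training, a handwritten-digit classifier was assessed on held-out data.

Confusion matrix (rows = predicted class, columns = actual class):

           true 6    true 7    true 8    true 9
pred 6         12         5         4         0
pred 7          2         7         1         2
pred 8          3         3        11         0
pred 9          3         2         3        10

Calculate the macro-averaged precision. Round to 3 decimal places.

0.589

Per-class precision (TP/(TP+FP)):
  6: TP=12, FP=5+4+0=9 → 12/21 = 0.5714
  7: TP=7, FP=2+1+2=5 → 7/12 = 0.5833
  8: TP=11, FP=3+3+0=6 → 11/17 = 0.6471
  9: TP=10, FP=3+2+3=8 → 10/18 = 0.5556
Macro-precision = mean = (0.5714 + 0.5833 + 0.6471 + 0.5556) / 4 = 0.589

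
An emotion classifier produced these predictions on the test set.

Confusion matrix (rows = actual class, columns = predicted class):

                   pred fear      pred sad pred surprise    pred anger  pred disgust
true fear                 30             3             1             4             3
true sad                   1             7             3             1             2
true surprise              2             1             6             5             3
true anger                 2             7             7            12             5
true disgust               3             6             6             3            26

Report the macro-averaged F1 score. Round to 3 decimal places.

0.494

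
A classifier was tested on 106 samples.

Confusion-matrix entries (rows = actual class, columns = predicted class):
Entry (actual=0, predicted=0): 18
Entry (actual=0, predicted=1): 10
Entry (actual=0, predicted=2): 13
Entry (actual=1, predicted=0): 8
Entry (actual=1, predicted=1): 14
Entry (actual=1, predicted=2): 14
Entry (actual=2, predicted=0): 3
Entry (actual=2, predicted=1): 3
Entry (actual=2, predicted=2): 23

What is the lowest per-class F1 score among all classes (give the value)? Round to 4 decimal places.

Per-class F1 score (2·TP/(2·TP+FP+FN)):
  0: TP=18, FP=8+3=11, FN=10+13=23 → 36/70 = 0.51429
  1: TP=14, FP=10+3=13, FN=8+14=22 → 28/63 = 0.44444
  2: TP=23, FP=13+14=27, FN=3+3=6 → 46/79 = 0.58228
Lowest is class '1' with F1 score = 0.4444.

0.4444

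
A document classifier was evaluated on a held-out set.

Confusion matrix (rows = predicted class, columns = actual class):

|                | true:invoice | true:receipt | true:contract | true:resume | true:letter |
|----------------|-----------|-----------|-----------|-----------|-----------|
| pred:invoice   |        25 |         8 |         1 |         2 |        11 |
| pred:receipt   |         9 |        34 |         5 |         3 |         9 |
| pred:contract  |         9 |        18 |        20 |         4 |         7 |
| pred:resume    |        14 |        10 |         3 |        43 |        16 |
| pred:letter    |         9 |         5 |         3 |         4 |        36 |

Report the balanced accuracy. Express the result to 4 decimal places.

0.5361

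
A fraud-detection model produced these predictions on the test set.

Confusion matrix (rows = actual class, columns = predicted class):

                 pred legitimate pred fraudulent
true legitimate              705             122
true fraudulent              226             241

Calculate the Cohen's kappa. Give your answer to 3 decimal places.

0.387

Observed agreement pₒ = trace/N = 946/1294 = 0.7311
Expected agreement pₑ = Σ (rowᵢ·colᵢ)/N² = (827·931 + 467·363)/1294² = 0.5611
κ = (pₒ − pₑ)/(1 − pₑ) = (0.7311 − 0.5611)/(1 − 0.5611) = 0.387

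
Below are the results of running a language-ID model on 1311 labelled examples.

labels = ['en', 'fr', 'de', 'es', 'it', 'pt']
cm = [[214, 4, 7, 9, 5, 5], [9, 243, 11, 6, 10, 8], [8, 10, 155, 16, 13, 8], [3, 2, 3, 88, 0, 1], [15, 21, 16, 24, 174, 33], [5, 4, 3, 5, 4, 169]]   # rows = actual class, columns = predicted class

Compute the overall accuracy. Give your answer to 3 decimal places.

0.796

Accuracy = trace / total = (214+243+155+88+174+169=1043) / 1311 = 1043/1311 = 0.796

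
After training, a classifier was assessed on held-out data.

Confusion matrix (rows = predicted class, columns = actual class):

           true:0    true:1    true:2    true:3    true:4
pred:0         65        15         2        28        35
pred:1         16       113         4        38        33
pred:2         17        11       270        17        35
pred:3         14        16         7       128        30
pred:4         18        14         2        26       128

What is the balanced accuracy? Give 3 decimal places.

Balanced accuracy = mean of per-class recall.
  0: recall = 65/130 = 0.5000
  1: recall = 113/169 = 0.6686
  2: recall = 270/285 = 0.9474
  3: recall = 128/237 = 0.5401
  4: recall = 128/261 = 0.4904
Mean = (0.5000 + 0.6686 + 0.9474 + 0.5401 + 0.4904) / 5 = 0.629

0.629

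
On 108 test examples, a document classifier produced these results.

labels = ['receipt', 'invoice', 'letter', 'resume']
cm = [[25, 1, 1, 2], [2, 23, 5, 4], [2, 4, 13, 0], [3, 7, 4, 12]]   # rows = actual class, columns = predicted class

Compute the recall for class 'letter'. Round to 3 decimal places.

0.684

One-vs-rest for 'letter': TP = diagonal; FP = other classes predicted 'letter'; FN = 'letter' predicted as other.
recall = TP/(TP+FN).
letter: TP=13, FN=2+4+0=6 → 13/19 = 0.6842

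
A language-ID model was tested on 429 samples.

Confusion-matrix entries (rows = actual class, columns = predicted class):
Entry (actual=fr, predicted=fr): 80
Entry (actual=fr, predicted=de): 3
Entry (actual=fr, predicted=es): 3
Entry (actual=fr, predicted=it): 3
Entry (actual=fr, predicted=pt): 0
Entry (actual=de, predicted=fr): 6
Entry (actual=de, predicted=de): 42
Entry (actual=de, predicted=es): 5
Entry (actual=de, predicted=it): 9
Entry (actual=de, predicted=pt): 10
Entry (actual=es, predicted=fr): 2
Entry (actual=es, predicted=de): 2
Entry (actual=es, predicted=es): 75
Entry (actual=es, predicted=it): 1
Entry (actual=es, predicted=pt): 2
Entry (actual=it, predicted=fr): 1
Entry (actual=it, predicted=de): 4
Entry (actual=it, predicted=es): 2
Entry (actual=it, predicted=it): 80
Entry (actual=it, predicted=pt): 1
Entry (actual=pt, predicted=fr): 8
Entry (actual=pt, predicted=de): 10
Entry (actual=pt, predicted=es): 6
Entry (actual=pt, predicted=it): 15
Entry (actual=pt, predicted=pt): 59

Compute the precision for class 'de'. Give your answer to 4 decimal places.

0.6885

Take TP from the diagonal, FP from the rest of the 'de' prediction marginal, FN from the rest of the 'de' actual marginal.
precision = TP/(TP+FP).
de: TP=42, FP=3+2+4+10=19 → 42/61 = 0.68852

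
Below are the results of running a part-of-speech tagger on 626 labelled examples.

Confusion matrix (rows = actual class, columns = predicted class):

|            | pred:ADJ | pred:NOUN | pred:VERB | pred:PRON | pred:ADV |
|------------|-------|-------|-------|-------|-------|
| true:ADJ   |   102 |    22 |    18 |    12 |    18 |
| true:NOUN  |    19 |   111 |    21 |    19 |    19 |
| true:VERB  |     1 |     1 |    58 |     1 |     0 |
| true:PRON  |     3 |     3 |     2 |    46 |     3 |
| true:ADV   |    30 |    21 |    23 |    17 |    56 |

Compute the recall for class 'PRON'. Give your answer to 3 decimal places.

0.807

recall = TP/(TP+FN).
PRON: TP=46, FN=3+3+2+3=11 → 46/57 = 0.8070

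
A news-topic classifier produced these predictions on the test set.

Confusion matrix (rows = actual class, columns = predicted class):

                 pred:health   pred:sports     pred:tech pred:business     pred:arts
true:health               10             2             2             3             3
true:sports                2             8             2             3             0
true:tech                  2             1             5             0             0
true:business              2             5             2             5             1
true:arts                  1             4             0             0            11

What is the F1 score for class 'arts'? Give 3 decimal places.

0.710

Take TP from the diagonal, FP from the rest of the 'arts' prediction marginal, FN from the rest of the 'arts' actual marginal.
F1 score = 2·TP/(2·TP+FP+FN).
arts: TP=11, FP=3+0+0+1=4, FN=1+4+0+0=5 → 22/31 = 0.7097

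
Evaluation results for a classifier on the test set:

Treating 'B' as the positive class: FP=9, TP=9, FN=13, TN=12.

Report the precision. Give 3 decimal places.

0.500

Precision = TP/(TP+FP) = 9/(9+9) = 9/18 = 0.500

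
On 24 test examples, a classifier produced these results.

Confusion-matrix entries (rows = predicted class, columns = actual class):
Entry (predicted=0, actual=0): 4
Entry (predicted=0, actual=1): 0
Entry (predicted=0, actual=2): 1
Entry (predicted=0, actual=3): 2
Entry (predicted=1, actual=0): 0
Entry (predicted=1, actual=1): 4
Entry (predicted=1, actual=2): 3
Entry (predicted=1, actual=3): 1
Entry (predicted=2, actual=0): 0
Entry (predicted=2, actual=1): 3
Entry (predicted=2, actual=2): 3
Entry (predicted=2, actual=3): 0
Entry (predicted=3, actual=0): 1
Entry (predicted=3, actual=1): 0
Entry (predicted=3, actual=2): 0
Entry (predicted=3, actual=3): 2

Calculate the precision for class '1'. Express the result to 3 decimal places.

Treat '1' as positive and all other classes as negative.
precision = TP/(TP+FP).
1: TP=4, FP=0+3+1=4 → 4/8 = 0.5000

0.500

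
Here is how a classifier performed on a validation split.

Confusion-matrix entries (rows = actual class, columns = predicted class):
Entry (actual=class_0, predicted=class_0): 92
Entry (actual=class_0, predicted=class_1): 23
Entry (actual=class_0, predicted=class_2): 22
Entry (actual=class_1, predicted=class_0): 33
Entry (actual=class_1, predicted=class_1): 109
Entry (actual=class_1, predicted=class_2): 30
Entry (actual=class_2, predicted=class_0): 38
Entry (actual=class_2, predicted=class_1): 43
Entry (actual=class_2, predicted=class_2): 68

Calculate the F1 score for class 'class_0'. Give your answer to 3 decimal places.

0.613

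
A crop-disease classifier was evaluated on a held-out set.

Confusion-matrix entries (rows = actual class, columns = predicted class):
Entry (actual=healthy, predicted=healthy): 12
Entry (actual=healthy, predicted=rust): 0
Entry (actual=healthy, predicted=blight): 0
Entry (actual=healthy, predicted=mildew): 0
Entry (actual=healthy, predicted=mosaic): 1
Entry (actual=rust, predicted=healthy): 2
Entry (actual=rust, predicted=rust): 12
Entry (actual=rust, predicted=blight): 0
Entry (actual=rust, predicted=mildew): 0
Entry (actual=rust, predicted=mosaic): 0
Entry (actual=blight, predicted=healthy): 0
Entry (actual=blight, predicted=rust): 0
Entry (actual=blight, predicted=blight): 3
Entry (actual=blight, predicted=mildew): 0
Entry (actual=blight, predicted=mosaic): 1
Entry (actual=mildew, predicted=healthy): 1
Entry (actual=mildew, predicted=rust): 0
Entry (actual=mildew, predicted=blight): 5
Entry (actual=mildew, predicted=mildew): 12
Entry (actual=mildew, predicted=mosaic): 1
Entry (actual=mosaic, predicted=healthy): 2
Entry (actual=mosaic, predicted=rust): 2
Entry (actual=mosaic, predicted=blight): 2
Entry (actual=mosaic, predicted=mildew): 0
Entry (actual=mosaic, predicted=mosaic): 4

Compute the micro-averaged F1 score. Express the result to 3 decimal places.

0.717

Micro-averaging pools counts across classes: ΣTP=43, ΣFP=17, ΣFN=17.
Micro-F1 score = 2·TP/(2·TP+FP+FN) on pooled counts = 0.717 (equals overall accuracy in single-label multiclass).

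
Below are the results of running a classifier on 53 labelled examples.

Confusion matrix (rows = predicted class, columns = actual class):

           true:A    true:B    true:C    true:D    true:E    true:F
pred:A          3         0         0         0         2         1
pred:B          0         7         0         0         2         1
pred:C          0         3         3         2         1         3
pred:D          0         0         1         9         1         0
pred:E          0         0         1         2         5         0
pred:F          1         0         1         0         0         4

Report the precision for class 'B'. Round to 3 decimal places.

0.700

Treat 'B' as positive and all other classes as negative.
precision = TP/(TP+FP).
B: TP=7, FP=0+0+0+2+1=3 → 7/10 = 0.7000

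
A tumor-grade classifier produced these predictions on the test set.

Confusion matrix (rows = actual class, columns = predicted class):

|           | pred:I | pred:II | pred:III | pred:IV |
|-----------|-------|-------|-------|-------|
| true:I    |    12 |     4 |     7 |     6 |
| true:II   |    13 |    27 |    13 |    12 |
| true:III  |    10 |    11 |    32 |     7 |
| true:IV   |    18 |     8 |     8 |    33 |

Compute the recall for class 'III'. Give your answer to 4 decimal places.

0.5333

Treat 'III' as positive and all other classes as negative.
recall = TP/(TP+FN).
III: TP=32, FN=10+11+7=28 → 32/60 = 0.53333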